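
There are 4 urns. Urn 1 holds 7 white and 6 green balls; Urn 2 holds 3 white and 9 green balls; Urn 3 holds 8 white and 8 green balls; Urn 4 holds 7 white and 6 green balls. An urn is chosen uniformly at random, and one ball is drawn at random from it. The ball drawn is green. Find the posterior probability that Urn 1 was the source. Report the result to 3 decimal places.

Posterior probability ≈ 0.212

Tabulate prior·likelihood by source: [1] prior 0.25, lik 0.4615, product 0.1154; [2] prior 0.25, lik 0.75, product 0.1875; [3] prior 0.25, lik 0.5, product 0.1250; [4] prior 0.25, lik 0.4615, product 0.1154.
Normalizing constant = 0.54327; the posterior for Urn 1 is its product over the sum, 0.1154/0.54327 = 0.212.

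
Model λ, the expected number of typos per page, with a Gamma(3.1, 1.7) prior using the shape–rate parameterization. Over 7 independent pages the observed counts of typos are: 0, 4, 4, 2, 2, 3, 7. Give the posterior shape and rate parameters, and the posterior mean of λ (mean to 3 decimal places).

Posterior: Gamma(shape=25.1, rate=8.7); mean ≈ 2.885

Total count ∑xᵢ = 22 over n = 7 pages.
Gamma is conjugate to the Poisson likelihood: posterior is Gamma(shape = 3.1+22 = 25.1, rate = 1.7+7 = 8.7).
Posterior mean = shape/rate = 25.1/8.7 = 2.885.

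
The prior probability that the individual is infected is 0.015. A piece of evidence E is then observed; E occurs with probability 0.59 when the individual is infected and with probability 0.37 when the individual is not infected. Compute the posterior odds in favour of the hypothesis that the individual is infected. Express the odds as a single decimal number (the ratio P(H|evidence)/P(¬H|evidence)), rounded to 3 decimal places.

Posterior odds ≈ 0.024

Prior odds = 0.015/(1−0.015) = 0.015228. In log-odds, ln(0.015228) = -4.1846.
Add log likelihood ratio: ln(1.5946) = 0.46662.
Posterior log-odds = -3.7180, so posterior odds = exp(-3.7180) = 0.024283.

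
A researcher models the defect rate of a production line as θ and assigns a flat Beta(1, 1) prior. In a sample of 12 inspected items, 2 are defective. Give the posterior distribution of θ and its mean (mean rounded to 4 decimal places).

Observing 2 successes and 10 failures updates Beta(1, 1) by adding the success and failure counts to the two shape parameters: α = 1+2 = 3, β = 1+10 = 11.
E[θ | data] = 3/(3+11) = 0.2143.

Posterior: Beta(3, 11); mean ≈ 0.2143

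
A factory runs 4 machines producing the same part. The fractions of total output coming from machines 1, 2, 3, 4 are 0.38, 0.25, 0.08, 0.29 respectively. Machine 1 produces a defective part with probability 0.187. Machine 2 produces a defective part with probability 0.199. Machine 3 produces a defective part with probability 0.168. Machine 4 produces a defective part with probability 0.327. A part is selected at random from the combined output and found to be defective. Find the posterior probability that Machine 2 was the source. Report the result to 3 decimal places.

Tabulate prior·likelihood by source: [1] prior 0.38, lik 0.187, product 0.07106; [2] prior 0.25, lik 0.199, product 0.04975; [3] prior 0.08, lik 0.168, product 0.01344; [4] prior 0.29, lik 0.327, product 0.09483.
Normalizing constant = 0.22908; the posterior for Machine 2 is its product over the sum, 0.04975/0.22908 = 0.217.

Posterior probability ≈ 0.217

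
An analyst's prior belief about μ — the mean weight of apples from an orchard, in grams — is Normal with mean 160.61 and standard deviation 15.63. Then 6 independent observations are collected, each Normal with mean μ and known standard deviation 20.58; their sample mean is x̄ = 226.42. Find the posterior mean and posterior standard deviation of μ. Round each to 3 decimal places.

Posterior mean ≈ 211.667; posterior SD ≈ 7.400

With known σ, the Normal prior is conjugate. Weight on the data is w = (n/σ²)/(n/σ² + 1/τ₀²) = 0.0141664/(0.0141664+0.00409338) = 0.77583.
Posterior mean = w·x̄ + (1−w)·μ₀ = 0.77583·226.42 + 0.22417·160.61 = 211.667. Posterior variance = 1/(0.0141664+0.00409338) = 54.7651, so SD = 7.400.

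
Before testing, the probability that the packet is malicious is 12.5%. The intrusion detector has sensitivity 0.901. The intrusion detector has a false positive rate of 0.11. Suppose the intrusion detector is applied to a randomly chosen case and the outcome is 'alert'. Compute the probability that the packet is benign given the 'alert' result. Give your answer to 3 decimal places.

Write H for 'the packet is malicious'. Prior odds H:¬H = 0.125/0.875 = 0.14286. For the 'alert' outcome, the likelihood ratio is 0.901/0.11 = 8.1909.
Posterior odds = 0.14286 × 8.1909 = 1.1701, so P(H|E) = 1.1701/(1+1.1701) = 0.539. Then P(¬H|E) = 1 − 0.539 = 0.461.

P(¬H | E) ≈ 0.461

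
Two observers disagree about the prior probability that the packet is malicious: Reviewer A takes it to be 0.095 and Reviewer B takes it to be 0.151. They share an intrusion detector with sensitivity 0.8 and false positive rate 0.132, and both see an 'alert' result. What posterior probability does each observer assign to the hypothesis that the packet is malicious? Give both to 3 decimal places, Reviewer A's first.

P('+'|H) = 0.8, P('+'|¬H) = 0.132.
Reviewer A: numerator 0.8·0.095 = 0.076000; evidence = 0.076000+0.132·0.905 = 0.19546; posterior = 0.389.
Reviewer B: numerator 0.8·0.151 = 0.12080; evidence = 0.12080+0.132·0.849 = 0.23287; posterior = 0.519.

Reviewer A: 0.389; Reviewer B: 0.519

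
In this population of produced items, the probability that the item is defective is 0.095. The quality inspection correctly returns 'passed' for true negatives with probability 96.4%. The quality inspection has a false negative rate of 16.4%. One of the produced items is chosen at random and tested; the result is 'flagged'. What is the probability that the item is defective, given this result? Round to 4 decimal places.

P(H | E) ≈ 0.7091

Write H for 'the item is defective'. Prior odds H:¬H = 0.095/0.905 = 0.10497. For the 'flagged' outcome, the likelihood ratio is 0.836/0.036 = 23.222.
Posterior odds = 0.10497 × 23.222 = 2.4377, so P(H|E) = 2.4377/(1+2.4377) = 0.7091.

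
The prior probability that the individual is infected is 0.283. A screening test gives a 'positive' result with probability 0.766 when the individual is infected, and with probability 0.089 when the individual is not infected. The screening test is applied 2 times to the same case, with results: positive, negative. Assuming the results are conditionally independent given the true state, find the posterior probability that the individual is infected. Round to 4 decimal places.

With H the event that the individual is infected, the joint likelihood of the observed sequence is P(data|H) = 0.766·0.234 = 0.17924 and P(data|¬H) = 0.089·0.911 = 0.081079.
Bayes: P(H|data) = 0.283·0.17924 / (0.283·0.17924 + 0.717·0.081079) = 0.050726/0.10886 = 0.4660.

Posterior P(H) ≈ 0.4660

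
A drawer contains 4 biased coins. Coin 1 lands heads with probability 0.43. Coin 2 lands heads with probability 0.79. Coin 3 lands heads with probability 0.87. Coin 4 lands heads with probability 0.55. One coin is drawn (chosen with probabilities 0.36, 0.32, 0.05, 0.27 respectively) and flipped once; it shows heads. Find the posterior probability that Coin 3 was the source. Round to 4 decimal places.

Posterior probability ≈ 0.0725

P(heads|C1) = 0.43; P(heads|C2) = 0.79; P(heads|C3) = 0.87; P(heads|C4) = 0.55.
Prior × likelihood for each source: 0.36·0.43=0.1548, 0.32·0.79=0.2528, 0.05·0.87=0.04350, 0.27·0.55=0.1485. Summing gives P(heads) = 0.59960.
P(Coin 3 | heads) = 0.04350 / 0.59960 = 0.0725.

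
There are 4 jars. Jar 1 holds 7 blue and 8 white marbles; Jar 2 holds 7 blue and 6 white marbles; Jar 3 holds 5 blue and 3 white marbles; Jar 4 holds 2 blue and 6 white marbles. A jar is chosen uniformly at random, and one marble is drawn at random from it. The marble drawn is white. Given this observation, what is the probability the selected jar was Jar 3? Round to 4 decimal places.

Posterior probability ≈ 0.1769

P(white|Jar 1) = 0.5333; P(white|Jar 2) = 0.4615; P(white|Jar 3) = 0.375; P(white|Jar 4) = 0.75.
Prior × likelihood for each source: 0.25·0.5333=0.1333, 0.25·0.4615=0.1154, 0.25·0.375=0.09375, 0.25·0.75=0.1875. Summing gives P(white) = 0.52997.
P(Jar 3 | white) = 0.09375 / 0.52997 = 0.1769.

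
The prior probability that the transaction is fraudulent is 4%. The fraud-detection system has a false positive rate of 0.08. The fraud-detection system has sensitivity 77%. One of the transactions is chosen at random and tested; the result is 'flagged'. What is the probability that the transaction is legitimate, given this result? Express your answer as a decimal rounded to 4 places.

Let H be the event that the transaction is fraudulent. P(H) = 0.04, so P(¬H) = 0.96. With E the 'flagged' result, P(E|H) = 0.77 and P(E|¬H) = 0.08.
P(E) = 0.77·0.04 + 0.08·0.96 = 0.030800 + 0.076800 = 0.10760.
By Bayes' theorem, P(H|E) = 0.030800 / 0.10760 = 0.2862. Hence P(¬H|E) = 1 − 0.2862 = 0.7138.

P(¬H | E) ≈ 0.7138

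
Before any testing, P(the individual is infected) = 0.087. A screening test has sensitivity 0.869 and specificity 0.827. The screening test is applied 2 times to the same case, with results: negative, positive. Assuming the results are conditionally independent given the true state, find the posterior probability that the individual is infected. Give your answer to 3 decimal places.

Posterior P(H) ≈ 0.070

With H the event that the individual is infected, the joint likelihood of the observed sequence is P(data|H) = 0.131·0.869 = 0.11384 and P(data|¬H) = 0.827·0.173 = 0.14307.
Bayes: P(H|data) = 0.087·0.11384 / (0.087·0.11384 + 0.913·0.14307) = 0.0099040/0.14053 = 0.0705.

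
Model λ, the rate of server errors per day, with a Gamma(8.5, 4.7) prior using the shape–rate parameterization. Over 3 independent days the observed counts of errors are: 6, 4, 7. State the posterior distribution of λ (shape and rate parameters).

Posterior: Gamma(shape=25.5, rate=7.7)

The Poisson likelihood adds the total count to the shape and the number of exposure periods to the rate. Here ∑xᵢ = 17 and n = 3, so shape 8.5→25.5 and rate 4.7→7.7.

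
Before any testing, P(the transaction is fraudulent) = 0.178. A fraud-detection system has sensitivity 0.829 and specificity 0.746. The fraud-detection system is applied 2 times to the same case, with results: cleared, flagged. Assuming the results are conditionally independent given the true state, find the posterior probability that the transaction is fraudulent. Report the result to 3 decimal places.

Let H be the event that the transaction is fraudulent; start with P(H) = 0.178. P('flagged'|H) = 0.829, P('flagged'|¬H) = 0.254.
Update on result 1 ('cleared'): P(H) ← 0.171·0.1780 / (0.171·0.1780 + 0.746·0.8220) = 0.030438/0.64365 = 0.0473.
Update on result 2 ('flagged'): P(H) ← 0.829·0.0473 / (0.829·0.0473 + 0.254·0.9527) = 0.039203/0.28119 = 0.1394.

Posterior P(H) ≈ 0.139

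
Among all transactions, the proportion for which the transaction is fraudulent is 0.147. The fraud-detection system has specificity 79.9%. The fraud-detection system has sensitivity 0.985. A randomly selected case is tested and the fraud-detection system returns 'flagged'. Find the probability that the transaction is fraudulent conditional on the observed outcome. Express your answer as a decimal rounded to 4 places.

Write H for 'the transaction is fraudulent'. Prior odds H:¬H = 0.147/0.853 = 0.17233. For the 'flagged' outcome, the likelihood ratio is 0.985/0.201 = 4.9005.
Posterior odds = 0.17233 × 4.9005 = 0.84452, so P(H|E) = 0.84452/(1+0.84452) = 0.4579.

P(H | E) ≈ 0.4579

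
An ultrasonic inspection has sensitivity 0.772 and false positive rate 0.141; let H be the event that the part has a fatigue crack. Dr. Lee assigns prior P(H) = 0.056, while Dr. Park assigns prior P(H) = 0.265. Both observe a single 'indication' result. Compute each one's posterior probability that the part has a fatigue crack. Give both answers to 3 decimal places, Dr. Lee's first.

P('+'|H) = 0.772, P('+'|¬H) = 0.141.
Dr. Lee: numerator 0.772·0.056 = 0.043232; evidence = 0.043232+0.141·0.944 = 0.17634; posterior = 0.245.
Dr. Park: numerator 0.772·0.265 = 0.20458; evidence = 0.20458+0.141·0.735 = 0.30822; posterior = 0.664.

Dr. Lee: 0.245; Dr. Park: 0.664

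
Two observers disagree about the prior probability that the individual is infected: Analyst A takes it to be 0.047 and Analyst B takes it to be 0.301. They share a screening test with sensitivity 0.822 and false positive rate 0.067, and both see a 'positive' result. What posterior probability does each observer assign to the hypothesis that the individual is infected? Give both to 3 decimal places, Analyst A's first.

Analyst A: 0.377; Analyst B: 0.841

The likelihood ratio for a 'positive' result is 0.822/0.067 = 12.269.
Analyst A: prior odds 0.047/0.953 = 0.049318; posterior odds 0.60506; posterior probability 0.377.
Analyst B: prior odds 0.301/0.699 = 0.43062; posterior odds 5.2831; posterior probability 0.841.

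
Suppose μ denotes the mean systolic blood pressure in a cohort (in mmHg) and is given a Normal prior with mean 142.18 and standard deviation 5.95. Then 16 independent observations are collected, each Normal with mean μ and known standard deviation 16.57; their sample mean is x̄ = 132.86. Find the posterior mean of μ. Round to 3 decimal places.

Posterior mean ≈ 135.903

With known σ, the Normal prior is conjugate. Weight on the data is w = (n/σ²)/(n/σ² + 1/τ₀²) = 0.0582740/(0.0582740+0.0282466) = 0.67353.
Posterior mean = w·x̄ + (1−w)·μ₀ = 0.67353·132.86 + 0.32647·142.18 = 135.903.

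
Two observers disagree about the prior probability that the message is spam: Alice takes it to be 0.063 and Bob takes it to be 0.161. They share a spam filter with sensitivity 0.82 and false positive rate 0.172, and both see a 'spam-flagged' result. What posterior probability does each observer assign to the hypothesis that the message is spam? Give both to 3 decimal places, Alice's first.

P('+'|H) = 0.82, P('+'|¬H) = 0.172.
Alice: numerator 0.82·0.063 = 0.051660; evidence = 0.051660+0.172·0.937 = 0.21282; posterior = 0.243.
Bob: numerator 0.82·0.161 = 0.13202; evidence = 0.13202+0.172·0.839 = 0.27633; posterior = 0.478.

Alice: 0.243; Bob: 0.478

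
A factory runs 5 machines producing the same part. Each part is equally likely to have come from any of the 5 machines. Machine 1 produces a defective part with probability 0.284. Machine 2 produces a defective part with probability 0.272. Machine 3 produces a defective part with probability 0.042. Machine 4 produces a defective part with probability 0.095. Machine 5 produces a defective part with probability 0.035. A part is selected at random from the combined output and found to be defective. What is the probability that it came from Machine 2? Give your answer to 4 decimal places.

P(defective|M1) = 0.284; P(defective|M2) = 0.272; P(defective|M3) = 0.042; P(defective|M4) = 0.095; P(defective|M5) = 0.035.
Prior × likelihood for each source: 0.2·0.284=0.05680, 0.2·0.272=0.05440, 0.2·0.042=0.008400, 0.2·0.095=0.01900, 0.2·0.035=0.007000. Summing gives P(defective) = 0.14560.
P(Machine 2 | defective) = 0.05440 / 0.14560 = 0.3736.

Posterior probability ≈ 0.3736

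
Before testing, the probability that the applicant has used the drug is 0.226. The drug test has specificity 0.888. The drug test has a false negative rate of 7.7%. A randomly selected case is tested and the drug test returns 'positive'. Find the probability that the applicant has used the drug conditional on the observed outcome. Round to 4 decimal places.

P(H | E) ≈ 0.7064

Write H for 'the applicant has used the drug'. Prior odds H:¬H = 0.226/0.774 = 0.29199. For the 'positive' outcome, the likelihood ratio is 0.923/0.112 = 8.2411.
Posterior odds = 0.29199 × 8.2411 = 2.4063, so P(H|E) = 2.4063/(1+2.4063) = 0.7064.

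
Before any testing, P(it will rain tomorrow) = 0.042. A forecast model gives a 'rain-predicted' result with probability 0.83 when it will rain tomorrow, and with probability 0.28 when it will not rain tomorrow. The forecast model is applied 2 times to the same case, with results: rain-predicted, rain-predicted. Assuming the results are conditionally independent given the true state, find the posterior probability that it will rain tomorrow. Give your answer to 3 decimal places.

With H the event that it will rain tomorrow, the joint likelihood of the observed sequence is P(data|H) = 0.83·0.83 = 0.68890 and P(data|¬H) = 0.28·0.28 = 0.078400.
Bayes: P(H|data) = 0.042·0.68890 / (0.042·0.68890 + 0.958·0.078400) = 0.028934/0.10404 = 0.2781.

Posterior P(H) ≈ 0.278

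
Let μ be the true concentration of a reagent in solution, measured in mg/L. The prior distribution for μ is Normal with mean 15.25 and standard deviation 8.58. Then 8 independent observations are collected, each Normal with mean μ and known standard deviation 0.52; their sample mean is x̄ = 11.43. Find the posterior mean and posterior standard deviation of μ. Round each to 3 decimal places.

Prior precision 1/τ₀² = 1/8.58² = 0.0135839; data precision n/σ² = 8/0.52² = 29.5858.
Posterior precision = 0.0135839 + 29.5858 = 29.5994, giving posterior SD = 1/√29.5994 = 0.184.
Posterior mean = (0.0135839·15.25 + 29.5858·11.43) / 29.5994 = 11.432.

Posterior mean ≈ 11.432; posterior SD ≈ 0.184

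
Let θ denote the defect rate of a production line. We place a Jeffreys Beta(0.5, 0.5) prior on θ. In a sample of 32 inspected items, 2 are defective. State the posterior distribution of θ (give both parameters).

Posterior: Beta(2.5, 30.5)

The binomial likelihood is conjugate to the Beta prior: with 2 successes and 30 failures, the posterior is Beta(0.5+2, 0.5+30) = Beta(2.5, 30.5).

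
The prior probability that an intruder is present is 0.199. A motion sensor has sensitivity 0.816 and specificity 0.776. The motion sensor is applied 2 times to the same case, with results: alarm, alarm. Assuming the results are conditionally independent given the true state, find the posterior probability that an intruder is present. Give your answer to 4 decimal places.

Posterior P(H) ≈ 0.7673

Let H be the event that an intruder is present; start with P(H) = 0.199. P('alarm'|H) = 0.816, P('alarm'|¬H) = 0.224.
Update on result 1 ('alarm'): P(H) ← 0.816·0.1990 / (0.816·0.1990 + 0.224·0.8010) = 0.16238/0.34181 = 0.4751.
Update on result 2 ('alarm'): P(H) ← 0.816·0.4751 / (0.816·0.4751 + 0.224·0.5249) = 0.38766/0.50524 = 0.7673.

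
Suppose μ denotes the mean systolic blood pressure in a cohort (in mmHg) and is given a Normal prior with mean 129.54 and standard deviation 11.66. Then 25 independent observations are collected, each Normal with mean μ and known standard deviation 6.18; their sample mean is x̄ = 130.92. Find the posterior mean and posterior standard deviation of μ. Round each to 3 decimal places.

Posterior mean ≈ 130.905; posterior SD ≈ 1.229

With known σ, the Normal prior is conjugate. Weight on the data is w = (n/σ²)/(n/σ² + 1/τ₀²) = 0.654580/(0.654580+0.00735534) = 0.98889.
Posterior mean = w·x̄ + (1−w)·μ₀ = 0.98889·130.92 + 0.011112·129.54 = 130.905. Posterior variance = 1/(0.654580+0.00735534) = 1.51072, so SD = 1.229.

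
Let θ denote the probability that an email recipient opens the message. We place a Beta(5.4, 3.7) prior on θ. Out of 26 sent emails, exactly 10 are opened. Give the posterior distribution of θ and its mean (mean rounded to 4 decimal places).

The binomial likelihood is conjugate to the Beta prior: with 10 successes and 16 failures, the posterior is Beta(5.4+10, 3.7+16) = Beta(15.4, 19.7).
Posterior mean = α/(α+β) = 15.4/35.1 = 0.4387.

Posterior: Beta(15.4, 19.7); mean ≈ 0.4387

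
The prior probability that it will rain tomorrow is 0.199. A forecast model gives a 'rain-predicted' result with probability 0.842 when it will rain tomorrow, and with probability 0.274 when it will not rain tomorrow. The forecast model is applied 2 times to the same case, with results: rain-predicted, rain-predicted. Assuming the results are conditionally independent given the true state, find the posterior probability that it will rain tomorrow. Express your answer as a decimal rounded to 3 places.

Posterior P(H) ≈ 0.701

With H the event that it will rain tomorrow, the joint likelihood of the observed sequence is P(data|H) = 0.842·0.842 = 0.70896 and P(data|¬H) = 0.274·0.274 = 0.075076.
Bayes: P(H|data) = 0.199·0.70896 / (0.199·0.70896 + 0.801·0.075076) = 0.14108/0.20122 = 0.7011.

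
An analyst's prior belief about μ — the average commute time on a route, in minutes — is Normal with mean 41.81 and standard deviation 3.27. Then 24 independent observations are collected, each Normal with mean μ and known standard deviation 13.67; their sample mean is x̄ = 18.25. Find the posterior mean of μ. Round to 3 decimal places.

Prior precision 1/τ₀² = 1/3.27² = 0.0935200; data precision n/σ² = 24/13.67² = 0.128432.
Posterior precision = 0.0935200 + 0.128432 = 0.221952.
Posterior mean = (0.0935200·41.81 + 0.128432·18.25) / 0.221952 = 28.177.

Posterior mean ≈ 28.177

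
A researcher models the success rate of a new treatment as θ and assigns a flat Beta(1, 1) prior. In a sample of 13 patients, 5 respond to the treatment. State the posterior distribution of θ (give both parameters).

Observing 5 successes and 8 failures updates Beta(1, 1) by adding the success and failure counts to the two shape parameters: α = 1+5 = 6, β = 1+8 = 9.

Posterior: Beta(6, 9)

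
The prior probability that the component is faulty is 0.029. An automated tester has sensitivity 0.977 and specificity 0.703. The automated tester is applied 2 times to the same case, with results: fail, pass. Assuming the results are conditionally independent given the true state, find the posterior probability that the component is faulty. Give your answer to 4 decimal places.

Posterior P(H) ≈ 0.0032

Let H be the event that the component is faulty; start with P(H) = 0.029. P('fail'|H) = 0.977, P('fail'|¬H) = 0.297.
Update on result 1 ('fail'): P(H) ← 0.977·0.0290 / (0.977·0.0290 + 0.297·0.9710) = 0.028333/0.31672 = 0.0895.
Update on result 2 ('pass'): P(H) ← 0.023·0.0895 / (0.023·0.0895 + 0.703·0.9105) = 0.0020575/0.64217 = 0.0032.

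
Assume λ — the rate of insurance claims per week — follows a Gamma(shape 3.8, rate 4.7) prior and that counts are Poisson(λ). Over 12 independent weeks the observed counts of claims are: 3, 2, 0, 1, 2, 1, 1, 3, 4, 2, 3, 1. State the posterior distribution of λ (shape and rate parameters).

Posterior: Gamma(shape=26.8, rate=16.7)

Total count ∑xᵢ = 23 over n = 12 weeks.
Gamma is conjugate to the Poisson likelihood: posterior is Gamma(shape = 3.8+23 = 26.8, rate = 4.7+12 = 16.7).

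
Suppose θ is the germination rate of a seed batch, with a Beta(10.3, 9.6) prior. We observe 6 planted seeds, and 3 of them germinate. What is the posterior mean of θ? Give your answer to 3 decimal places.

The binomial likelihood is conjugate to the Beta prior: with 3 successes and 3 failures, the posterior is Beta(10.3+3, 9.6+3) = Beta(13.3, 12.6).
E[θ | data] = 13.3/(13.3+12.6) = 0.514.

Posterior mean ≈ 0.514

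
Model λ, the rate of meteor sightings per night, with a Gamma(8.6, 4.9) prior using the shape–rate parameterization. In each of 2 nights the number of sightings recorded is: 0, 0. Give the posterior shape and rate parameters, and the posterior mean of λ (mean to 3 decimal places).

Posterior: Gamma(shape=8.6, rate=6.9); mean ≈ 1.246

Total count ∑xᵢ = 0 over n = 2 nights.
Gamma is conjugate to the Poisson likelihood: posterior is Gamma(shape = 8.6+0 = 8.6, rate = 4.9+2 = 6.9).
Posterior mean = shape/rate = 8.6/6.9 = 1.246.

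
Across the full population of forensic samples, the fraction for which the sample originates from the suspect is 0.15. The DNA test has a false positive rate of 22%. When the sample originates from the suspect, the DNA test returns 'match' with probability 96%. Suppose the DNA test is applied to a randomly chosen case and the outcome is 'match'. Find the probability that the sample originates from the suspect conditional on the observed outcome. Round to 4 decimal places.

P(H | E) ≈ 0.4350

Let H be the event that the sample originates from the suspect. P(H) = 0.15, so P(¬H) = 0.85. With E the 'match' result, P(E|H) = 0.96 and P(E|¬H) = 0.22.
P(E) = 0.96·0.15 + 0.22·0.85 = 0.14400 + 0.18700 = 0.33100.
By Bayes' theorem, P(H|E) = 0.14400 / 0.33100 = 0.4350.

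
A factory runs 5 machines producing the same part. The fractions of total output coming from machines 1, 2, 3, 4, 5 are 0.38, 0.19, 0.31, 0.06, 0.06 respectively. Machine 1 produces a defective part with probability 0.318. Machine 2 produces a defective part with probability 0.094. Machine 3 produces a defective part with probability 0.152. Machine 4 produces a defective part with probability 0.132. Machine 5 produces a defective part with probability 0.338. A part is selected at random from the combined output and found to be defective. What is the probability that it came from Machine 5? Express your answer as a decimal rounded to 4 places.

Posterior probability ≈ 0.0948

P(defective|M1) = 0.318; P(defective|M2) = 0.094; P(defective|M3) = 0.152; P(defective|M4) = 0.132; P(defective|M5) = 0.338.
Prior × likelihood for each source: 0.38·0.318=0.1208, 0.19·0.094=0.01786, 0.31·0.152=0.04712, 0.06·0.132=0.007920, 0.06·0.338=0.02028. Summing gives P(defective) = 0.21402.
P(Machine 5 | defective) = 0.02028 / 0.21402 = 0.0948.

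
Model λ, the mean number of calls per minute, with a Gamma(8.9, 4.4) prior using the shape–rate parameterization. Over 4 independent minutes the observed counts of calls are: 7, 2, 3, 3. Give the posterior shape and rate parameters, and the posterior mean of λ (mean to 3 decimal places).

Posterior: Gamma(shape=23.9, rate=8.4); mean ≈ 2.845

Total count ∑xᵢ = 15 over n = 4 minutes.
Gamma is conjugate to the Poisson likelihood: posterior is Gamma(shape = 8.9+15 = 23.9, rate = 4.4+4 = 8.4).
E[λ | data] = 23.9/8.4 = 2.845.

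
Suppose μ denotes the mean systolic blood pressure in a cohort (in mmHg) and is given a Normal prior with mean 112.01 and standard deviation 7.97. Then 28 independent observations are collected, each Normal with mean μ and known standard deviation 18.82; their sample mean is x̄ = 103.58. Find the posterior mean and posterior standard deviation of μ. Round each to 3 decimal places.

Posterior mean ≈ 104.980; posterior SD ≈ 3.248

Prior precision 1/τ₀² = 1/7.97² = 0.0157428; data precision n/σ² = 28/18.82² = 0.0790531.
Posterior precision = 0.0157428 + 0.0790531 = 0.0947959, giving posterior SD = 1/√0.0947959 = 3.248.
Posterior mean = (0.0157428·112.01 + 0.0790531·103.58) / 0.0947959 = 104.980.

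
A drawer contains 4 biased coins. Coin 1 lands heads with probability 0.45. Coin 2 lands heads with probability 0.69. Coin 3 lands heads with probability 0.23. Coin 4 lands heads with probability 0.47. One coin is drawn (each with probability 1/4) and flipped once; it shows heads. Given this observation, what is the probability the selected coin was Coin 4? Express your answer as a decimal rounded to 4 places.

Tabulate prior·likelihood by source: [1] prior 0.25, lik 0.45, product 0.1125; [2] prior 0.25, lik 0.69, product 0.1725; [3] prior 0.25, lik 0.23, product 0.05750; [4] prior 0.25, lik 0.47, product 0.1175.
Normalizing constant = 0.46000; the posterior for Coin 4 is its product over the sum, 0.1175/0.46000 = 0.2554.

Posterior probability ≈ 0.2554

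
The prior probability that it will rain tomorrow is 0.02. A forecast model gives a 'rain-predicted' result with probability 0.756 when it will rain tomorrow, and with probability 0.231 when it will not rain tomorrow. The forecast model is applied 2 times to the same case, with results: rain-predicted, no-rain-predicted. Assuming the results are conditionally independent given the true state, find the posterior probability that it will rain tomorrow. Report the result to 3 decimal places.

Posterior P(H) ≈ 0.021

Let H be the event that it will rain tomorrow; start with P(H) = 0.02. P('rain-predicted'|H) = 0.756, P('rain-predicted'|¬H) = 0.231.
Update on result 1 ('rain-predicted'): P(H) ← 0.756·0.0200 / (0.756·0.0200 + 0.231·0.9800) = 0.015120/0.24150 = 0.0626.
Update on result 2 ('no-rain-predicted'): P(H) ← 0.244·0.0626 / (0.244·0.0626 + 0.769·0.9374) = 0.015277/0.73613 = 0.0208.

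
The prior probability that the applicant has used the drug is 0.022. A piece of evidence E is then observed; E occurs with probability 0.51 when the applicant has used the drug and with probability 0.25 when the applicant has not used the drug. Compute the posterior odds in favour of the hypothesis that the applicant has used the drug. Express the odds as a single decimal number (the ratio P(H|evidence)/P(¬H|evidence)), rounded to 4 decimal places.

Prior odds = 0.022/(1−0.022) = 0.022495.
Likelihood ratio for E = 0.51/0.25 = 2.0400.
Posterior odds = prior odds × LR = 0.045890.

Posterior odds ≈ 0.0459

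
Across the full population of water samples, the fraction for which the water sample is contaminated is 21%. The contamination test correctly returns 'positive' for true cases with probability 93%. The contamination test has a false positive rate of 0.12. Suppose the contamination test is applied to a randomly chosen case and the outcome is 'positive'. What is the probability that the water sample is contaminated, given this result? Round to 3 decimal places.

P(H | E) ≈ 0.673

Write H for 'the water sample is contaminated'. Prior odds H:¬H = 0.21/0.79 = 0.26582. For the 'positive' outcome, the likelihood ratio is 0.93/0.12 = 7.7500.
Posterior odds = 0.26582 × 7.7500 = 2.0601, so P(H|E) = 2.0601/(1+2.0601) = 0.673.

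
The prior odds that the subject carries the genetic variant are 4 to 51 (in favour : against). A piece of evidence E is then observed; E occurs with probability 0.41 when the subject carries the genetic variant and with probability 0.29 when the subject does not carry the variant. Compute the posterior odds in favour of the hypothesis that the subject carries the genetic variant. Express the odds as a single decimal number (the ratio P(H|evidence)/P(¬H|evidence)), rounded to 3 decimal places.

Posterior odds ≈ 0.111

Prior odds = 4/51 = 0.078431.
Likelihood ratio for E = 0.41/0.29 = 1.4138.
Posterior odds = prior odds × LR = 0.11089.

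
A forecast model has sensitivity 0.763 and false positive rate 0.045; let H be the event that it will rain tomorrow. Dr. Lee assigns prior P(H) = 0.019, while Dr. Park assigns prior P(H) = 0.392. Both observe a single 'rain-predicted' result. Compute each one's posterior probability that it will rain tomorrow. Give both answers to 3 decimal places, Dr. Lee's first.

Dr. Lee: 0.247; Dr. Park: 0.916

The likelihood ratio for a 'rain-predicted' result is 0.763/0.045 = 16.956.
Dr. Lee: prior odds 0.019/0.981 = 0.019368; posterior odds 0.32840; posterior probability 0.247.
Dr. Park: prior odds 0.392/0.608 = 0.64474; posterior odds 10.932; posterior probability 0.916.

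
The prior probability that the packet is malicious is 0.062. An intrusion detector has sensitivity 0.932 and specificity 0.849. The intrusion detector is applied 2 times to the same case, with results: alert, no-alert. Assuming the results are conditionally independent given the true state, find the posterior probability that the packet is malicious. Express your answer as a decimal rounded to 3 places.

Posterior P(H) ≈ 0.032

With H the event that the packet is malicious, the joint likelihood of the observed sequence is P(data|H) = 0.932·0.068 = 0.063376 and P(data|¬H) = 0.151·0.849 = 0.12820.
Bayes: P(H|data) = 0.062·0.063376 / (0.062·0.063376 + 0.938·0.12820) = 0.0039293/0.12418 = 0.0316.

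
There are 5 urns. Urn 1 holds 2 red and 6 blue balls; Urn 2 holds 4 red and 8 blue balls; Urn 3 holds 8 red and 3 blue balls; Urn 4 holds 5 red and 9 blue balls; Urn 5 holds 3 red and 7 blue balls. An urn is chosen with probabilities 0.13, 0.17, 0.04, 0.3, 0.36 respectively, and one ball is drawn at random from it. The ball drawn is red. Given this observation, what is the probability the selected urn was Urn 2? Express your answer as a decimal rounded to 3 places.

Posterior probability ≈ 0.170

P(red|Urn 1) = 0.25; P(red|Urn 2) = 0.3333; P(red|Urn 3) = 0.7273; P(red|Urn 4) = 0.3571; P(red|Urn 5) = 0.3.
Prior × likelihood for each source: 0.13·0.25=0.03250, 0.17·0.3333=0.05667, 0.04·0.7273=0.02909, 0.3·0.3571=0.1071, 0.36·0.3=0.1080. Summing gives P(red) = 0.33340.
P(Urn 2 | red) = 0.05667 / 0.33340 = 0.170.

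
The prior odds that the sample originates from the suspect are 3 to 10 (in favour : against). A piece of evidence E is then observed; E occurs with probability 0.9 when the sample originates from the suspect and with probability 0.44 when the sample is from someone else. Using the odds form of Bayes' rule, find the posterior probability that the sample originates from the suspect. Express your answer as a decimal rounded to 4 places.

Prior odds = 3/10 = 0.30000.
Likelihood ratio for E = 0.9/0.44 = 2.0455.
Posterior odds = prior odds × LR = 0.61364.
Posterior probability = odds/(1+odds) = 0.61364/1.6136 = 0.3803.

Posterior probability ≈ 0.3803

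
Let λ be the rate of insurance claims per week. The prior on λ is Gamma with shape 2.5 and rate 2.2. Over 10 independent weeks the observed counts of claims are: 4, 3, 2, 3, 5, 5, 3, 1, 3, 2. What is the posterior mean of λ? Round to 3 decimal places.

Posterior mean ≈ 2.746

The Poisson likelihood adds the total count to the shape and the number of exposure periods to the rate. Here ∑xᵢ = 31 and n = 10, so shape 2.5→33.5 and rate 2.2→12.2.
E[λ | data] = 33.5/12.2 = 2.746.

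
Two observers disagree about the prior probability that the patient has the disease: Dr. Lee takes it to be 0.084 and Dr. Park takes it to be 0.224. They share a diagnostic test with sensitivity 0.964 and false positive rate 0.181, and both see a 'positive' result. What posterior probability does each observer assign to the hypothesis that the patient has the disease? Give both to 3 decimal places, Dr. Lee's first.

Dr. Lee: 0.328; Dr. Park: 0.606

The likelihood ratio for a 'positive' result is 0.964/0.181 = 5.3260.
Dr. Lee: prior odds 0.084/0.916 = 0.091703; posterior odds 0.48841; posterior probability 0.328.
Dr. Park: prior odds 0.224/0.776 = 0.28866; posterior odds 1.5374; posterior probability 0.606.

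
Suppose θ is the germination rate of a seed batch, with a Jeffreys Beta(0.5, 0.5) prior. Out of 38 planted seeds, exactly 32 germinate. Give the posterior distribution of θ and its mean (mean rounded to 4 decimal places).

Posterior: Beta(32.5, 6.5); mean ≈ 0.8333

The binomial likelihood is conjugate to the Beta prior: with 32 successes and 6 failures, the posterior is Beta(0.5+32, 0.5+6) = Beta(32.5, 6.5).
Posterior mean = α/(α+β) = 32.5/39 = 0.8333.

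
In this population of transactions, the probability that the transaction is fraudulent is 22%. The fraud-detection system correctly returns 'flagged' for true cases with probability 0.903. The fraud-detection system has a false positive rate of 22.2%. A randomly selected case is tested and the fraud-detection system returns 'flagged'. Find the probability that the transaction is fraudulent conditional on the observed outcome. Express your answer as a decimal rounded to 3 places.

Write H for 'the transaction is fraudulent'. Prior odds H:¬H = 0.22/0.78 = 0.28205. For the 'flagged' outcome, the likelihood ratio is 0.903/0.222 = 4.0676.
Posterior odds = 0.28205 × 4.0676 = 1.1473, so P(H|E) = 1.1473/(1+1.1473) = 0.534.

P(H | E) ≈ 0.534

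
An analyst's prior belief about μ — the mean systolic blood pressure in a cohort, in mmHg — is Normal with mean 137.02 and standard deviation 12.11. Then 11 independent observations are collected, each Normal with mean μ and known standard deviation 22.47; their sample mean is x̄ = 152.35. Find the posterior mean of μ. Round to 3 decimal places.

With known σ, the Normal prior is conjugate. Weight on the data is w = (n/σ²)/(n/σ² + 1/τ₀²) = 0.0217865/(0.0217865+0.00681886) = 0.76162.
Posterior mean = w·x̄ + (1−w)·μ₀ = 0.76162·152.35 + 0.23838·137.02 = 148.696.

Posterior mean ≈ 148.696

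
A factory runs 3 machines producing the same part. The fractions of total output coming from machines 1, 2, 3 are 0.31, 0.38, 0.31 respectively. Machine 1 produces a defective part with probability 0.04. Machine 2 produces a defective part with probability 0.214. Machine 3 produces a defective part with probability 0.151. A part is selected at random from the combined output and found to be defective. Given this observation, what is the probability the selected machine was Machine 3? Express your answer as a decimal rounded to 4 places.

Tabulate prior·likelihood by source: [1] prior 0.31, lik 0.04, product 0.01240; [2] prior 0.38, lik 0.214, product 0.08132; [3] prior 0.31, lik 0.151, product 0.04681.
Normalizing constant = 0.14053; the posterior for Machine 3 is its product over the sum, 0.04681/0.14053 = 0.3331.

Posterior probability ≈ 0.3331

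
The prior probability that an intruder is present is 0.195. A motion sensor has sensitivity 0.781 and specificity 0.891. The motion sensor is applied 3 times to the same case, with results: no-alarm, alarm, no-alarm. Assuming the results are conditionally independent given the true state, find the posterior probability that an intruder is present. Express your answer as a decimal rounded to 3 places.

Let H be the event that an intruder is present; start with P(H) = 0.195. P('alarm'|H) = 0.781, P('alarm'|¬H) = 0.109.
Update on result 1 ('no-alarm'): P(H) ← 0.219·0.1950 / (0.219·0.1950 + 0.891·0.8050) = 0.042705/0.75996 = 0.0562.
Update on result 2 ('alarm'): P(H) ← 0.781·0.0562 / (0.781·0.0562 + 0.109·0.9438) = 0.043887/0.14676 = 0.2990.
Update on result 3 ('no-alarm'): P(H) ← 0.219·0.2990 / (0.219·0.2990 + 0.891·0.7010) = 0.065489/0.69005 = 0.0949.

Posterior P(H) ≈ 0.095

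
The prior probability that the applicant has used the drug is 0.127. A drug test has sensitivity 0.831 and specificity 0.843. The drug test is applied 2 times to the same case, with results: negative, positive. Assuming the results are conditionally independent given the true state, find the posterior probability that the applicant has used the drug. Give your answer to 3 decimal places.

Posterior P(H) ≈ 0.134

With H the event that the applicant has used the drug, the joint likelihood of the observed sequence is P(data|H) = 0.169·0.831 = 0.14044 and P(data|¬H) = 0.843·0.157 = 0.13235.
Bayes: P(H|data) = 0.127·0.14044 / (0.127·0.14044 + 0.873·0.13235) = 0.017836/0.13338 = 0.1337.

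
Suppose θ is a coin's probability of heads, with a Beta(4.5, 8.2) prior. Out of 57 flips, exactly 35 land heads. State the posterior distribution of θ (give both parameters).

Observing 35 successes and 22 failures updates Beta(4.5, 8.2) by adding the success and failure counts to the two shape parameters: α = 4.5+35 = 39.5, β = 8.2+22 = 30.2.

Posterior: Beta(39.5, 30.2)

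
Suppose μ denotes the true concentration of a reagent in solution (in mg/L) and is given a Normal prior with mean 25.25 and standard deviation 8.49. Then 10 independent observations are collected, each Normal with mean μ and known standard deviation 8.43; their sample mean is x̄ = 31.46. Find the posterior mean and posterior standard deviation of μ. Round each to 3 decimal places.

Posterior mean ≈ 30.903; posterior SD ≈ 2.543

Prior precision 1/τ₀² = 1/8.49² = 0.0138735; data precision n/σ² = 10/8.43² = 0.140716.
Posterior precision = 0.0138735 + 0.140716 = 0.154590, giving posterior SD = 1/√0.154590 = 2.543.
Posterior mean = (0.0138735·25.25 + 0.140716·31.46) / 0.154590 = 30.903.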